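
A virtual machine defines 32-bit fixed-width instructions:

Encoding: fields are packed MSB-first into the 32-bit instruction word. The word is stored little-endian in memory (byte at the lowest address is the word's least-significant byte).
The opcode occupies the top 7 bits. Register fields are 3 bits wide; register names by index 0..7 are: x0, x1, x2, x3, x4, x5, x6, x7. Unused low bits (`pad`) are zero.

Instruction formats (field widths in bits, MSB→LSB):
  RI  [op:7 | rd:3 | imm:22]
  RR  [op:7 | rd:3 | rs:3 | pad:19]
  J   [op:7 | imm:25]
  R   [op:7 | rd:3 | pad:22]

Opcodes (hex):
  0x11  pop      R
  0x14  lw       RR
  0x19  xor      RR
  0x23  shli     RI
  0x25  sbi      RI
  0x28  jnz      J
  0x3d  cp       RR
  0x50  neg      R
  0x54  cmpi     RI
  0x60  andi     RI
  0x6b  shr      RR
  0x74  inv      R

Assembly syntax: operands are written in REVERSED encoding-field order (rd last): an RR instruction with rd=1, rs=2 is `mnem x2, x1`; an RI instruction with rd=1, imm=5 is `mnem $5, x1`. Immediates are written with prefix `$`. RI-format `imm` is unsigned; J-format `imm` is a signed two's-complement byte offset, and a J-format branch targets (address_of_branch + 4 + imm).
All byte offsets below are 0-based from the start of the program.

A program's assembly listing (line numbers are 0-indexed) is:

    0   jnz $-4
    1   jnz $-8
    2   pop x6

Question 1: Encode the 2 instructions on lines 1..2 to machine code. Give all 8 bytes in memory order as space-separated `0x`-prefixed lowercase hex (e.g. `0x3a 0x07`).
0xf8 0xff 0xff 0x51 0x00 0x00 0x80 0x23

L1: jnz op=0x28:7|imm=-8:25 ⇒ 0x51fffff8 ⇒ little f8 ff ff 51
L2: pop op=0x11:7|rd=6:3|pad=0:22 ⇒ 0x23800000 ⇒ little 00 00 80 23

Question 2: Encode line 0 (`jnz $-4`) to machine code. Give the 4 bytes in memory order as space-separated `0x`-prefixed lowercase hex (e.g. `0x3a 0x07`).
line 0 (jnz): pack op=0x28:7|imm=-4:25 = 0x51fffffc; little→ fc ff ff 51

0xfc 0xff 0xff 0x51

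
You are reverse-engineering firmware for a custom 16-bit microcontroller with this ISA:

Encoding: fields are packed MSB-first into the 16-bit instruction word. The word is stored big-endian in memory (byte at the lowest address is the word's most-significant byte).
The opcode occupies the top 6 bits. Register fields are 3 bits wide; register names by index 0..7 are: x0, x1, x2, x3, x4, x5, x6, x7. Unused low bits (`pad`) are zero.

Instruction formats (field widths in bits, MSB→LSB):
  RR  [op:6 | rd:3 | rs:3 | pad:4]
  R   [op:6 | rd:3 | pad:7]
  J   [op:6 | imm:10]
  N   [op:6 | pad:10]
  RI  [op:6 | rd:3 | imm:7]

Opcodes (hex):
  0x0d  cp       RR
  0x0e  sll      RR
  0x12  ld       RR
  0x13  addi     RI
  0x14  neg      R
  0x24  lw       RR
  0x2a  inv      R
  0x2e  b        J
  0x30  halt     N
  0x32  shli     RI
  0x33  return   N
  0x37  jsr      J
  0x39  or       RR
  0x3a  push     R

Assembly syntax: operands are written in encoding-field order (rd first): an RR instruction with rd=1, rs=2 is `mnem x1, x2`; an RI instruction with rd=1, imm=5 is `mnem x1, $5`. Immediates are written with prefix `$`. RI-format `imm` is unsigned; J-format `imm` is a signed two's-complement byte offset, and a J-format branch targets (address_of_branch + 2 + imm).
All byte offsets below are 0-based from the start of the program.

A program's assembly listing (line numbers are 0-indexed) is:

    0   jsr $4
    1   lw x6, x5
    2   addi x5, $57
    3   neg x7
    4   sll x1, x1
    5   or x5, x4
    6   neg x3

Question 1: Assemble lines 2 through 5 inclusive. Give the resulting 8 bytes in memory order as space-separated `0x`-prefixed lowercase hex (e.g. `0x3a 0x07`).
0x4e 0xb9 0x53 0x80 0x38 0x90 0xe6 0xc0

2. addi fields op=0x13:6|rd=5:3|imm=57:7 → word 4eb9h → 4e b9
3. neg fields op=0x14:6|rd=7:3|pad=0:7 → word 5380h → 53 80
4. sll fields op=0xe:6|rd=1:3|rs=1:3|pad=0:4 → word 3890h → 38 90
5. or fields op=0x39:6|rd=5:3|rs=4:3|pad=0:4 → word e6c0h → e6 c0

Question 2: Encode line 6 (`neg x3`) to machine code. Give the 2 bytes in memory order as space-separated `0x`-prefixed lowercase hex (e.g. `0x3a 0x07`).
6. neg fields op=0x14:6|rd=3:3|pad=0:7 → word 5180h → 51 80

0x51 0x80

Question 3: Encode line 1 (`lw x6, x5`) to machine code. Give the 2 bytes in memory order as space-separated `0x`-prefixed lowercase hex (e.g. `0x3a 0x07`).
L1: lw op=0x24:6|rd=6:3|rs=5:3|pad=0:4 ⇒ 0x9350 ⇒ big 93 50

0x93 0x50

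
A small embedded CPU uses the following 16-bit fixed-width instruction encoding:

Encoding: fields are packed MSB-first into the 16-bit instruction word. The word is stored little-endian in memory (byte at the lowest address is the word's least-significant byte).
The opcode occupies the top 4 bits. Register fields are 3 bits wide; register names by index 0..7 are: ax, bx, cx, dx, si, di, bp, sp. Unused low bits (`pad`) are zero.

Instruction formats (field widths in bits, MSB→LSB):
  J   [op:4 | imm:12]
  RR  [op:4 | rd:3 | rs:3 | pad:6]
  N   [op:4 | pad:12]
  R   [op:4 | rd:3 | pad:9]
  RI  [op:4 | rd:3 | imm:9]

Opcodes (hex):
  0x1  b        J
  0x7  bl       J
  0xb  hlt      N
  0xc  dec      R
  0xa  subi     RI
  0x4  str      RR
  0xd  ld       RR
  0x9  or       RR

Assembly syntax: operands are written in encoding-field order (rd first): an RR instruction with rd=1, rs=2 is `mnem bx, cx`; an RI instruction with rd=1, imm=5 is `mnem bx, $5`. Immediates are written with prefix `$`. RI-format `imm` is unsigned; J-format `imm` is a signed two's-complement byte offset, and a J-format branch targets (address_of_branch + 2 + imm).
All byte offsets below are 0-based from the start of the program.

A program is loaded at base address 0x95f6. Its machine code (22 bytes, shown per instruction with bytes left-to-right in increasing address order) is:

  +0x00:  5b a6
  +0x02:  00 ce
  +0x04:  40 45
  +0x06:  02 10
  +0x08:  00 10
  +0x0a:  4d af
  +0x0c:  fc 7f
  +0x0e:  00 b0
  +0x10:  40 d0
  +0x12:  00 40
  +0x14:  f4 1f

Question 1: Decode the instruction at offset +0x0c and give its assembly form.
bl $-4

[0c] fc 7f → 0x7ffc
  op=0x7ffc>>12=0x7 ⇒ bl (J)
  imm@[11:0]=0xffc (s12→-4) ⇒ $-4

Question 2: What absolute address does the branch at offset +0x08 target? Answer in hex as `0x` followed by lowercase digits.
[08] 00 10 → 0x1000
  opcode bits[15:12]=0x1: b/J
  [11:0] imm=0 = $0
  target = base 0x95f6 + off 0x08 + 2 + imm 0 = 0x9600

0x9600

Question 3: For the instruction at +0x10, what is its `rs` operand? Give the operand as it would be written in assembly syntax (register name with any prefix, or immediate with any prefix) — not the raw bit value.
+0x10: 40 d0 ⇒ word 0xd040 (little)
  top 4b → 0xd → ld [RR]
  rd@[11:9]=0x0 ⇒ ax
  rs@[8:6]=0x1 ⇒ bx

bx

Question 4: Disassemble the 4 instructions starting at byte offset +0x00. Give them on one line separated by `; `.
+0x00: 5b a6 ⇒ word 0xa65b (little)
  op=0xa65b>>12=0xa ⇒ subi (RI)
  rd: (w>>9)&0x7=0x3 → dx
  imm: (w>>0)&0x1ff=0x5b → $91
+0x02: 00 ce ⇒ word 0xce00 (little)
  op=0xce00>>12=0xc ⇒ dec (R)
  rd: (w>>9)&0x7=0x7 → sp
+0x04: 40 45 ⇒ word 0x4540 (little)
  op=0x4540>>12=0x4 ⇒ str (RR)
  rd: (w>>9)&0x7=0x2 → cx
  rs: (w>>6)&0x7=0x5 → di
+0x06: 02 10 ⇒ word 0x1002 (little)
  op=0x1002>>12=0x1 ⇒ b (J)
  imm: (w>>0)&0xfff=0x2 → $2

subi dx, $91; dec sp; str cx, di; b $2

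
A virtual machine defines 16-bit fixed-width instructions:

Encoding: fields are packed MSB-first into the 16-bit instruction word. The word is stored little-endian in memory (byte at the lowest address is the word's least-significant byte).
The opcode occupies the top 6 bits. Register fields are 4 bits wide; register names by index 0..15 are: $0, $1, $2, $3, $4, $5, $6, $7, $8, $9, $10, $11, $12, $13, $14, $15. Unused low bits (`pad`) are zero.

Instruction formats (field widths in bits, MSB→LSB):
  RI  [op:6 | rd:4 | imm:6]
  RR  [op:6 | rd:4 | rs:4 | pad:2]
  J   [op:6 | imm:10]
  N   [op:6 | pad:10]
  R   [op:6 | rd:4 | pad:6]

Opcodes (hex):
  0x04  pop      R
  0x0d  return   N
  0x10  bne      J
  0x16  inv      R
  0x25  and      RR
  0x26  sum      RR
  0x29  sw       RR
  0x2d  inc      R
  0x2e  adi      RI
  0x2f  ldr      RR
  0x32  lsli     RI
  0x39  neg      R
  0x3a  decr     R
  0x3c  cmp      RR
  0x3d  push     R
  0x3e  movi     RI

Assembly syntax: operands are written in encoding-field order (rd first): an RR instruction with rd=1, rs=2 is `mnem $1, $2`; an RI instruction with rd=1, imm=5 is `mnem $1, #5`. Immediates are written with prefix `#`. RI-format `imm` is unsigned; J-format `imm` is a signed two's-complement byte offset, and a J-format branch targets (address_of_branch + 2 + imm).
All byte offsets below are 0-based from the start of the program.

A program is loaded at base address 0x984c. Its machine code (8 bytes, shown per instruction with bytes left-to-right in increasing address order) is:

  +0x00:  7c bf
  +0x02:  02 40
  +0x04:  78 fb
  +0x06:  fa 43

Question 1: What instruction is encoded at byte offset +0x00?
ldr $13, $15

[00] 7c bf → 0xbf7c
  opcode bits[15:10]=0x2f: ldr/RR
  [9:6] rd=13 = $13
  [5:2] rs=15 = $15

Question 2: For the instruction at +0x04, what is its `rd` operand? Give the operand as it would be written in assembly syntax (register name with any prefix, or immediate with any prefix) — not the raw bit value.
$13

+0x04: 78 fb ⇒ word 0xfb78 (little)
  opcode bits[15:10]=0x3e: movi/RI
  [9:6] rd=13 = $13
  [5:0] imm=56 = #56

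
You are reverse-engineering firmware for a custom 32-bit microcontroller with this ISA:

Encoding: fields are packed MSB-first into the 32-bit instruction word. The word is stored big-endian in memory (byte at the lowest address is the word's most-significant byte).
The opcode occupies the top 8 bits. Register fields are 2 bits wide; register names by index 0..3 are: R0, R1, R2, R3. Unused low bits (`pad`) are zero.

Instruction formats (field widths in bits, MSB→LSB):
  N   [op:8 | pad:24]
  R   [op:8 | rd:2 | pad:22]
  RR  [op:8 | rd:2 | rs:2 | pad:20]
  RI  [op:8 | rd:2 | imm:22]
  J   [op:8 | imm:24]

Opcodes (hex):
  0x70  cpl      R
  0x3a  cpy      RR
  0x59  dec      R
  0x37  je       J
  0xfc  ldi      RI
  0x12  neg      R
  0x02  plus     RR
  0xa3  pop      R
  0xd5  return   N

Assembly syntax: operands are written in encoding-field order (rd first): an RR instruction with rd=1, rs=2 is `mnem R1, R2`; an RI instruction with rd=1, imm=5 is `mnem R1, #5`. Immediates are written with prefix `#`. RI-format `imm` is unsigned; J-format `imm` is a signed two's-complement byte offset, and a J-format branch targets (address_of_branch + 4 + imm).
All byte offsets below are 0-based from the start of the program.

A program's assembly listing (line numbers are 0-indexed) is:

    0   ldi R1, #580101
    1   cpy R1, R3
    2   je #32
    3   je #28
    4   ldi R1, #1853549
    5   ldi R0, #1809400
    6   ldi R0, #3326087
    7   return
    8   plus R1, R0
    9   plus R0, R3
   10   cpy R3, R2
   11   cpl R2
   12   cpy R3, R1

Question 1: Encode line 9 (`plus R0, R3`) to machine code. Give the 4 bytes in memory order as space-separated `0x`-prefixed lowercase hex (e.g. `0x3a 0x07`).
0x02 0x30 0x00 0x00

L9: plus op=0x2:8|rd=0:2|rs=3:2|pad=0:20 ⇒ 0x02300000 ⇒ big 02 30 00 00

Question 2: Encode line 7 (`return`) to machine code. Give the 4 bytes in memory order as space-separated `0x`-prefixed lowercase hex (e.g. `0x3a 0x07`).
L7: return op=0xd5:8|pad=0:24 ⇒ 0xd5000000 ⇒ big d5 00 00 00

0xd5 0x00 0x00 0x00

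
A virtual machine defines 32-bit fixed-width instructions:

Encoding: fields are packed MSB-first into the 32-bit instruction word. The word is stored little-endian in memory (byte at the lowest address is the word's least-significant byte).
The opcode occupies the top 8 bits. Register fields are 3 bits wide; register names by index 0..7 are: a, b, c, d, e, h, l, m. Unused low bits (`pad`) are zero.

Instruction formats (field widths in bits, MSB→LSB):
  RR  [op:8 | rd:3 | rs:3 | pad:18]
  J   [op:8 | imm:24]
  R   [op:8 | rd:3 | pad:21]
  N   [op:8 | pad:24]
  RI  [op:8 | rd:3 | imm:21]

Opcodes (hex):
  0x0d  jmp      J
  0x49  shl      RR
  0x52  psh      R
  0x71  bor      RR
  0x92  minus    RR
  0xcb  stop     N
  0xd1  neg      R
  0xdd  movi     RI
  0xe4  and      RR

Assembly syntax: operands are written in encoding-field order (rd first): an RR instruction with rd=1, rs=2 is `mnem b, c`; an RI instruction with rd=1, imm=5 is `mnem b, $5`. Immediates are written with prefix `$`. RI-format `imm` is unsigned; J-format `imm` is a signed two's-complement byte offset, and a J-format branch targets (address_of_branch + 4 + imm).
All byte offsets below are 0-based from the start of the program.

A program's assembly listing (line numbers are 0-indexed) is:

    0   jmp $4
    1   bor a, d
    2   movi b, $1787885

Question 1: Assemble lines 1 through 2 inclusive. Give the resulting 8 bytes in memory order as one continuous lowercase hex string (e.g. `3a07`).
line 1 (bor): pack op=0x71:8|rd=0:3|rs=3:3|pad=0:18 = 0x710c0000; little→ 00 00 0c 71
line 2 (movi): pack op=0xdd:8|rd=1:3|imm=1787885:21 = 0xdd3b47ed; little→ ed 47 3b dd

00000c71ed473bdd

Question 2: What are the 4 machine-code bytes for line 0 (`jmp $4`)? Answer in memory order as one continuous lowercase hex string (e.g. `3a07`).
0400000d

0. jmp fields op=0xd:8|imm=4:24 → word 0d000004h → 04 00 00 0d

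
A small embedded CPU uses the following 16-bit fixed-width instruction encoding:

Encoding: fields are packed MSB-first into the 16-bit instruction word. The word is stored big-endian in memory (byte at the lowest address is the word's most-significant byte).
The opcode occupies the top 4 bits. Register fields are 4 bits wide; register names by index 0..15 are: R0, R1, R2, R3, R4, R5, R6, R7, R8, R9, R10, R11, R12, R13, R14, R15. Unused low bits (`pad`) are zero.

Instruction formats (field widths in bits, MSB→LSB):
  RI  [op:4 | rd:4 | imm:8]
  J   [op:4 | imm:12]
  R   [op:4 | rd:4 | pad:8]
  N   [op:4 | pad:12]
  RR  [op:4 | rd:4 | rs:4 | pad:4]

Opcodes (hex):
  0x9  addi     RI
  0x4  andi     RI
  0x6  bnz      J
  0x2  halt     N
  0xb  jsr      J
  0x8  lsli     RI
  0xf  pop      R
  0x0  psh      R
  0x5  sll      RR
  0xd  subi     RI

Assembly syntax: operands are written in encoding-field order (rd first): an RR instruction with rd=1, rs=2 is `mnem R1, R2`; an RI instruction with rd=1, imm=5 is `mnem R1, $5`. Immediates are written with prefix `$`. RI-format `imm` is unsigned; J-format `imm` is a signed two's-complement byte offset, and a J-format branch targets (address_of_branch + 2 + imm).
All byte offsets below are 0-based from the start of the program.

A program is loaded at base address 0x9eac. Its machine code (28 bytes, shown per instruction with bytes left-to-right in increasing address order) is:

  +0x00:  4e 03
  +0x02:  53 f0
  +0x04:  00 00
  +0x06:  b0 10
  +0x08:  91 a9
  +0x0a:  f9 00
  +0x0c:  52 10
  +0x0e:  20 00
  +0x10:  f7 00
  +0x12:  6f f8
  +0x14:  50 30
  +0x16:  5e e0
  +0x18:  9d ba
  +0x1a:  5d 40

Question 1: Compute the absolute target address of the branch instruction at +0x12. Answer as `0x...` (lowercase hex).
+0x12: 6f f8 ⇒ word 0x6ff8 (big)
  opcode bits[15:12]=0x6: bnz/J
  imm@[11:0]=0xff8 (s12→-8) ⇒ $-8
  target = base 0x9eac + off 0x12 + 2 + imm -8 = 0x9eb8

0x9eb8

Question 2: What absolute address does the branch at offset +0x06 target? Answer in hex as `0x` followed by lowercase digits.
@+06  big-endian(b0 10) = 0xb010
  top 4b → 0xb → jsr [J]
  imm@[11:0]=0x10 ⇒ $16
  target = base 0x9eac + off 0x06 + 2 + imm 16 = 0x9ec4

0x9ec4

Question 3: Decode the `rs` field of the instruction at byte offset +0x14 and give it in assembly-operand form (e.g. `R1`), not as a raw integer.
R3

@+14  big-endian(50 30) = 0x5030
  op=0x5030>>12=0x5 ⇒ sll (RR)
  [11:8] rd=0 = R0
  [7:4] rs=3 = R3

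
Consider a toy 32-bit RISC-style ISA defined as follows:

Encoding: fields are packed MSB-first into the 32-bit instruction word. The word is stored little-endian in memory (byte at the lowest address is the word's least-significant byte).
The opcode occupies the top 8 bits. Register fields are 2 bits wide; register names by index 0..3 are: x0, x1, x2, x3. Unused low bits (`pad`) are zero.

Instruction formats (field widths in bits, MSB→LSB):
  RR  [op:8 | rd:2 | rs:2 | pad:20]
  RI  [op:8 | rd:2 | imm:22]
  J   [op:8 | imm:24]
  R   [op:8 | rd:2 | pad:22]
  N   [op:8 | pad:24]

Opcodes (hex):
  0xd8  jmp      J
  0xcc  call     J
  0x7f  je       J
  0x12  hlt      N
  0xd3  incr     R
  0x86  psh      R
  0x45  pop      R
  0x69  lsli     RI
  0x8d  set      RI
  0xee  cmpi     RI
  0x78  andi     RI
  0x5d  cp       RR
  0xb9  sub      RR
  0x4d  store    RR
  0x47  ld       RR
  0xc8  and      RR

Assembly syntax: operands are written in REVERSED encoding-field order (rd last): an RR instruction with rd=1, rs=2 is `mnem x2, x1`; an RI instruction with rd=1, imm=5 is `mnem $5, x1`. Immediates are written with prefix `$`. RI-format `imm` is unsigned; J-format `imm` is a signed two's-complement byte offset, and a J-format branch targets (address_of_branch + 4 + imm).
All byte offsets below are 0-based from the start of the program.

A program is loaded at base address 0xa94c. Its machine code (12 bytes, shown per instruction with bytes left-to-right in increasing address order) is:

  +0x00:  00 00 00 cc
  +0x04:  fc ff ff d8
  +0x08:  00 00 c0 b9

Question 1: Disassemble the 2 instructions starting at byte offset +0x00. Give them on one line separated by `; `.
off 0x00: read 00 00 00 cc as little → 0xcc000000
  opcode bits[31:24]=0xcc: call/J
  imm: (w>>0)&0xffffff=0x0 → $0
off 0x04: read fc ff ff d8 as little → 0xd8fffffc
  opcode bits[31:24]=0xd8: jmp/J
  imm: (w>>0)&0xffffff=0xfffffc (s24→-4) → $-4

call $0; jmp $-4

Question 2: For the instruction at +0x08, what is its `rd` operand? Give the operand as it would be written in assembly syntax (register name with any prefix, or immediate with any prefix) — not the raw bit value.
x3

@+08  little-endian(00 00 c0 b9) = 0xb9c00000
  op=0xb9c00000>>24=0xb9 ⇒ sub (RR)
  [23:22] rd=3 = x3
  [21:20] rs=0 = x0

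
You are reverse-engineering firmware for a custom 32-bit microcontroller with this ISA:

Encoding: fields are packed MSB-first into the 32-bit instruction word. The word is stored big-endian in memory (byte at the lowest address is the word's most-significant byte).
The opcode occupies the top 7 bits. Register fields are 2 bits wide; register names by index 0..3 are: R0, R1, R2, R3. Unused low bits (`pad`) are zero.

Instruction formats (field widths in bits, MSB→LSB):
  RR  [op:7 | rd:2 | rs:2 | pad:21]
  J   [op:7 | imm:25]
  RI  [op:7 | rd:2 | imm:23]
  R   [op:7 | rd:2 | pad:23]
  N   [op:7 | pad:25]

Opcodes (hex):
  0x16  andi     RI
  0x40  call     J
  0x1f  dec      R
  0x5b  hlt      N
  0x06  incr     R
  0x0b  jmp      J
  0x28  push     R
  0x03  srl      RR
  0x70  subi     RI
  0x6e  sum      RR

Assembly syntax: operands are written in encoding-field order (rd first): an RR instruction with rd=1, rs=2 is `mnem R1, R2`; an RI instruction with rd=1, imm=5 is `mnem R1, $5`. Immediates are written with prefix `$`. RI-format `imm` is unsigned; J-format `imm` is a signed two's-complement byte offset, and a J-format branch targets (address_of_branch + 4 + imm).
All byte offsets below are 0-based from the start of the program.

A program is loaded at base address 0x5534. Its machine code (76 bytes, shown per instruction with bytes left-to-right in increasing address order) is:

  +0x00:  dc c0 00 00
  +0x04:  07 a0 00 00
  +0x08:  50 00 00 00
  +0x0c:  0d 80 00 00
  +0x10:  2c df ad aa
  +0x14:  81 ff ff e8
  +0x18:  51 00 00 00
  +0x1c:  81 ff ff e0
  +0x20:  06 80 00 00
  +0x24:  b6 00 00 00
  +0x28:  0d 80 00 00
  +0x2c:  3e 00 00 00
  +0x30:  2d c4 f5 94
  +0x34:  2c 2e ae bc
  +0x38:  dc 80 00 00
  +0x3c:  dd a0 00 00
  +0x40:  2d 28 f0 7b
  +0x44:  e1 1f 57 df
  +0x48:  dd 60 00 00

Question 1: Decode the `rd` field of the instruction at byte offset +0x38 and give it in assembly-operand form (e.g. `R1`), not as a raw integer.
R1

[38] dc 80 00 00 → 0xdc800000
  op=0xdc800000>>25=0x6e ⇒ sum (RR)
  rd@[24:23]=0x1 ⇒ R1
  rs@[22:21]=0x0 ⇒ R0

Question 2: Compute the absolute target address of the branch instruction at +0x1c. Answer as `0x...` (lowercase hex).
off 0x1c: read 81 ff ff e0 as big → 0x81ffffe0
  op=0x81ffffe0>>25=0x40 ⇒ call (J)
  imm@[24:0]=0x1ffffe0 (s25→-32) ⇒ $-32
  target = base 0x5534 + off 0x1c + 4 + imm -32 = 0x5534

0x5534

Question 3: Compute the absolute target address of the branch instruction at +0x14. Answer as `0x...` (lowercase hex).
@+14  big-endian(81 ff ff e8) = 0x81ffffe8
  opcode bits[31:25]=0x40: call/J
  [24:0] imm=33554408 (s25→-24) = $-24
  target = base 0x5534 + off 0x14 + 4 + imm -24 = 0x5534

0x5534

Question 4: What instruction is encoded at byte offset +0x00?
+0x00: dc c0 00 00 ⇒ word 0xdcc00000 (big)
  opcode bits[31:25]=0x6e: sum/RR
  rd@[24:23]=0x1 ⇒ R1
  rs@[22:21]=0x2 ⇒ R2

sum R1, R2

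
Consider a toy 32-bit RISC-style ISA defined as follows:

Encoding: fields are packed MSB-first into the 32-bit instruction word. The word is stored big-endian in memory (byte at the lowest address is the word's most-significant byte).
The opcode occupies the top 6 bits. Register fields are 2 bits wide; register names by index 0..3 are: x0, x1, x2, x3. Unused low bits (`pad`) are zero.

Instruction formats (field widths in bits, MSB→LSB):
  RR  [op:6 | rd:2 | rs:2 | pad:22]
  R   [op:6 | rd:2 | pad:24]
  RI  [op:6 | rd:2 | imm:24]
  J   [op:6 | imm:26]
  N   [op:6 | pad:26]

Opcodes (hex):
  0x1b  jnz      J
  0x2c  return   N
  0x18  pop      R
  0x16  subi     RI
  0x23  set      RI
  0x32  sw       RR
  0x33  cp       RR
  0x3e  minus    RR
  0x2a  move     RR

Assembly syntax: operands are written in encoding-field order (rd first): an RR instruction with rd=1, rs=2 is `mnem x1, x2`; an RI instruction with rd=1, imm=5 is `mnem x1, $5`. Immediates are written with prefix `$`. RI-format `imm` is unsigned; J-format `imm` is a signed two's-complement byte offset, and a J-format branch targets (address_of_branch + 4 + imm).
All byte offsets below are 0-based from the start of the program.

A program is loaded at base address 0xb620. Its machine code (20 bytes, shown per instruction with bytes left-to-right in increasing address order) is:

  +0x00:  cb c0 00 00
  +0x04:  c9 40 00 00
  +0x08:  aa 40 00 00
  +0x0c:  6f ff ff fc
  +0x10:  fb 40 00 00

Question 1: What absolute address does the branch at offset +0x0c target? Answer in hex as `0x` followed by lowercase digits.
0xb62c

+0x0c: 6f ff ff fc ⇒ word 0x6ffffffc (big)
  op=0x6ffffffc>>26=0x1b ⇒ jnz (J)
  imm: (w>>0)&0x3ffffff=0x3fffffc (s26→-4) → $-4
  target = base 0xb620 + off 0x0c + 4 + imm -4 = 0xb62c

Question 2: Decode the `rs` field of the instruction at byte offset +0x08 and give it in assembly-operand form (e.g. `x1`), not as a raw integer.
off 0x08: read aa 40 00 00 as big → 0xaa400000
  top 6b → 0x2a → move [RR]
  rd@[25:24]=0x2 ⇒ x2
  rs@[23:22]=0x1 ⇒ x1

x1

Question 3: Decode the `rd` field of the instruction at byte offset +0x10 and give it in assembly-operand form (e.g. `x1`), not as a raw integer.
x3

@+10  big-endian(fb 40 00 00) = 0xfb400000
  op=0xfb400000>>26=0x3e ⇒ minus (RR)
  rd: (w>>24)&0x3=0x3 → x3
  rs: (w>>22)&0x3=0x1 → x1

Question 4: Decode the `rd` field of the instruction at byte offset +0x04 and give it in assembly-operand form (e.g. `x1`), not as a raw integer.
[04] c9 40 00 00 → 0xc9400000
  top 6b → 0x32 → sw [RR]
  rd@[25:24]=0x1 ⇒ x1
  rs@[23:22]=0x1 ⇒ x1

x1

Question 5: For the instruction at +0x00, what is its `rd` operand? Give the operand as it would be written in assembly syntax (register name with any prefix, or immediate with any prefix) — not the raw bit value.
x3

[00] cb c0 00 00 → 0xcbc00000
  top 6b → 0x32 → sw [RR]
  rd: (w>>24)&0x3=0x3 → x3
  rs: (w>>22)&0x3=0x3 → x3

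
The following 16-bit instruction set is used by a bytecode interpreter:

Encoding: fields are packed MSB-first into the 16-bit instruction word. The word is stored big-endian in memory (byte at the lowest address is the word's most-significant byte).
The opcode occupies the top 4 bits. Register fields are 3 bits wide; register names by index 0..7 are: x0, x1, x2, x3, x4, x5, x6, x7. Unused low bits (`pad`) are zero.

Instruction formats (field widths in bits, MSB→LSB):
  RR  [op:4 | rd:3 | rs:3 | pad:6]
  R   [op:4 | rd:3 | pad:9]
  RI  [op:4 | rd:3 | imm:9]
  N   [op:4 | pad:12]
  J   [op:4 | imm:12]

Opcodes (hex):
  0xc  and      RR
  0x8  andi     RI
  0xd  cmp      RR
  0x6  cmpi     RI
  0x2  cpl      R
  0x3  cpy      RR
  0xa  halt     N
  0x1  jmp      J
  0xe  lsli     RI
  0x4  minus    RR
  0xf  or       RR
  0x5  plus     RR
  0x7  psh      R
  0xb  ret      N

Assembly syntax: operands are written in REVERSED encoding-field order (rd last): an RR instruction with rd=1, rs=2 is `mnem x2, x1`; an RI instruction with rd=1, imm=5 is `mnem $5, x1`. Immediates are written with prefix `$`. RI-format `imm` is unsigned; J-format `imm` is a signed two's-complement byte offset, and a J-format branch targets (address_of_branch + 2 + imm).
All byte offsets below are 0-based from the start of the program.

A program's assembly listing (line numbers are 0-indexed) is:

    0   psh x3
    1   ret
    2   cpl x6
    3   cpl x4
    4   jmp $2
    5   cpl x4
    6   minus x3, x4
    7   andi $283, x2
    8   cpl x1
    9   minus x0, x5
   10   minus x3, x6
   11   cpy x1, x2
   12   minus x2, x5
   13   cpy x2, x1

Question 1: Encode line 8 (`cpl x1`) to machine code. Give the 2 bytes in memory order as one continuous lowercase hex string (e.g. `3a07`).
8. cpl fields op=0x2:4|rd=1:3|pad=0:9 → word 2200h → 22 00

2200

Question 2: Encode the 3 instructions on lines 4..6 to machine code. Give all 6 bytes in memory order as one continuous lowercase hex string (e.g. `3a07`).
1002280048c0

4. jmp fields op=0x1:4|imm=2:12 → word 1002h → 10 02
5. cpl fields op=0x2:4|rd=4:3|pad=0:9 → word 2800h → 28 00
6. minus fields op=0x4:4|rd=4:3|rs=3:3|pad=0:6 → word 48c0h → 48 c0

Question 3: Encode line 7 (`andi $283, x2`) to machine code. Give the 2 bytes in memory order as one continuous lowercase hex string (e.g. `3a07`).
7. andi fields op=0x8:4|rd=2:3|imm=283:9 → word 851bh → 85 1b

851b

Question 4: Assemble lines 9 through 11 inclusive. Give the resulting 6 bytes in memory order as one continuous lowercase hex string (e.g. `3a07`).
9. minus fields op=0x4:4|rd=5:3|rs=0:3|pad=0:6 → word 4a00h → 4a 00
10. minus fields op=0x4:4|rd=6:3|rs=3:3|pad=0:6 → word 4cc0h → 4c c0
11. cpy fields op=0x3:4|rd=2:3|rs=1:3|pad=0:6 → word 3440h → 34 40

4a004cc03440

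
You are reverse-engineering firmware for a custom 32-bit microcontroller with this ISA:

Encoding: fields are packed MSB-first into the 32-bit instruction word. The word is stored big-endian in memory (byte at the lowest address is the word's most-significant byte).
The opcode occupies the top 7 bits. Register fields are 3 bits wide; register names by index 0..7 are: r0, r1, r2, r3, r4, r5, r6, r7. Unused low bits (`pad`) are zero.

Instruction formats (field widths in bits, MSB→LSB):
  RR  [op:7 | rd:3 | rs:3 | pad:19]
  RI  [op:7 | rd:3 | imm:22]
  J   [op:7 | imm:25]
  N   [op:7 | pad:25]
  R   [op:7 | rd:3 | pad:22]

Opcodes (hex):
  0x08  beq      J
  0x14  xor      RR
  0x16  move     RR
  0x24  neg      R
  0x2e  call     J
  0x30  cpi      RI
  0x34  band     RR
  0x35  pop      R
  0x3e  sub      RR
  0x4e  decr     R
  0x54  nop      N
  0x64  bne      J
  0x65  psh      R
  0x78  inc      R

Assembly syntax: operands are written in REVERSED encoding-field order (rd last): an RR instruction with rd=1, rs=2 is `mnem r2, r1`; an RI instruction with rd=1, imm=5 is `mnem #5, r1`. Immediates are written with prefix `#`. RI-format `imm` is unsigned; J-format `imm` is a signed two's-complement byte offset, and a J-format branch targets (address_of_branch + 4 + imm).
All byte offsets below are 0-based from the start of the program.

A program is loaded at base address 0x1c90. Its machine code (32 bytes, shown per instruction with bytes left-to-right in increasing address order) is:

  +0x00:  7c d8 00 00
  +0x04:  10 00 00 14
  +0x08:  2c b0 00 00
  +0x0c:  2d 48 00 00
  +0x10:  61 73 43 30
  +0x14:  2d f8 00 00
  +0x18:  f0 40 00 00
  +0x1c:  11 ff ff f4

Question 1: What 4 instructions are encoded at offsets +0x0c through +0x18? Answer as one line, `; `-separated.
move r1, r5; cpi #3359536, r5; move r7, r7; inc r1

@+0c  big-endian(2d 48 00 00) = 0x2d480000
  top 7b → 0x16 → move [RR]
  rd@[24:22]=0x5 ⇒ r5
  rs@[21:19]=0x1 ⇒ r1
@+10  big-endian(61 73 43 30) = 0x61734330
  top 7b → 0x30 → cpi [RI]
  rd@[24:22]=0x5 ⇒ r5
  imm@[21:0]=0x334330 ⇒ #3359536
@+14  big-endian(2d f8 00 00) = 0x2df80000
  top 7b → 0x16 → move [RR]
  rd@[24:22]=0x7 ⇒ r7
  rs@[21:19]=0x7 ⇒ r7
@+18  big-endian(f0 40 00 00) = 0xf0400000
  top 7b → 0x78 → inc [R]
  rd@[24:22]=0x1 ⇒ r1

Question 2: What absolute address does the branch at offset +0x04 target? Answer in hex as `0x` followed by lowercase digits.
0x1cac

+0x04: 10 00 00 14 ⇒ word 0x10000014 (big)
  op=0x10000014>>25=0x8 ⇒ beq (J)
  imm@[24:0]=0x14 ⇒ #20
  target = base 0x1c90 + off 0x04 + 4 + imm 20 = 0x1cac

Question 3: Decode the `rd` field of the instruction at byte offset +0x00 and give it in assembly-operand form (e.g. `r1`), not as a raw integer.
[00] 7c d8 00 00 → 0x7cd80000
  op=0x7cd80000>>25=0x3e ⇒ sub (RR)
  [24:22] rd=3 = r3
  [21:19] rs=3 = r3

r3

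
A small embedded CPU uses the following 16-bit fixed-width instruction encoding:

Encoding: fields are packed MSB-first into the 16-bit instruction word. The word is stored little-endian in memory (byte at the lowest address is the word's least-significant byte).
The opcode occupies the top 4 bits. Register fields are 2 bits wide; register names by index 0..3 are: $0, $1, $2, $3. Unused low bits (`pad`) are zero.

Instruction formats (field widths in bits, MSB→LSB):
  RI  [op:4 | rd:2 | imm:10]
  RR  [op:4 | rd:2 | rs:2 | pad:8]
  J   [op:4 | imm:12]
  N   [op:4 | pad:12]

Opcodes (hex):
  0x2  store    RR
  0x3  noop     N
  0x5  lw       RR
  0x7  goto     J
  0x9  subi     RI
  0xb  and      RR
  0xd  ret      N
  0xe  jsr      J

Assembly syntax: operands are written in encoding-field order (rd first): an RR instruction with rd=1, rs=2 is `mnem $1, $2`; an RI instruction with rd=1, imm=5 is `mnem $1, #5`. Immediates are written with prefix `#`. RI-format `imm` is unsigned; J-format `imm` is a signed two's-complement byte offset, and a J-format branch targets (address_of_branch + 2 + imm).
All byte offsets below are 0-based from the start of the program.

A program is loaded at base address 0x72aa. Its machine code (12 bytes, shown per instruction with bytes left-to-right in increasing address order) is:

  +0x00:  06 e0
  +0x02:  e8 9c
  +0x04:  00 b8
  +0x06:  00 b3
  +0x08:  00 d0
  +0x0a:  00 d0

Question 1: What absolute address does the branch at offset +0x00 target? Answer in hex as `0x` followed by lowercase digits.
+0x00: 06 e0 ⇒ word 0xe006 (little)
  op=0xe006>>12=0xe ⇒ jsr (J)
  [11:0] imm=6 = #6
  target = base 0x72aa + off 0x00 + 2 + imm 6 = 0x72b2

0x72b2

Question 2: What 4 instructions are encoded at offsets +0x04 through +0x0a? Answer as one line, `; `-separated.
and $2, $0; and $0, $3; ret; ret

+0x04: 00 b8 ⇒ word 0xb800 (little)
  opcode bits[15:12]=0xb: and/RR
  rd@[11:10]=0x2 ⇒ $2
  rs@[9:8]=0x0 ⇒ $0
+0x06: 00 b3 ⇒ word 0xb300 (little)
  opcode bits[15:12]=0xb: and/RR
  rd@[11:10]=0x0 ⇒ $0
  rs@[9:8]=0x3 ⇒ $3
+0x08: 00 d0 ⇒ word 0xd000 (little)
  opcode bits[15:12]=0xd: ret/N
+0x0a: 00 d0 ⇒ word 0xd000 (little)
  opcode bits[15:12]=0xd: ret/N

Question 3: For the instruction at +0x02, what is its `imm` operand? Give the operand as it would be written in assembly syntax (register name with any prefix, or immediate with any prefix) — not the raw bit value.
#232

+0x02: e8 9c ⇒ word 0x9ce8 (little)
  op=0x9ce8>>12=0x9 ⇒ subi (RI)
  [11:10] rd=3 = $3
  [9:0] imm=232 = #232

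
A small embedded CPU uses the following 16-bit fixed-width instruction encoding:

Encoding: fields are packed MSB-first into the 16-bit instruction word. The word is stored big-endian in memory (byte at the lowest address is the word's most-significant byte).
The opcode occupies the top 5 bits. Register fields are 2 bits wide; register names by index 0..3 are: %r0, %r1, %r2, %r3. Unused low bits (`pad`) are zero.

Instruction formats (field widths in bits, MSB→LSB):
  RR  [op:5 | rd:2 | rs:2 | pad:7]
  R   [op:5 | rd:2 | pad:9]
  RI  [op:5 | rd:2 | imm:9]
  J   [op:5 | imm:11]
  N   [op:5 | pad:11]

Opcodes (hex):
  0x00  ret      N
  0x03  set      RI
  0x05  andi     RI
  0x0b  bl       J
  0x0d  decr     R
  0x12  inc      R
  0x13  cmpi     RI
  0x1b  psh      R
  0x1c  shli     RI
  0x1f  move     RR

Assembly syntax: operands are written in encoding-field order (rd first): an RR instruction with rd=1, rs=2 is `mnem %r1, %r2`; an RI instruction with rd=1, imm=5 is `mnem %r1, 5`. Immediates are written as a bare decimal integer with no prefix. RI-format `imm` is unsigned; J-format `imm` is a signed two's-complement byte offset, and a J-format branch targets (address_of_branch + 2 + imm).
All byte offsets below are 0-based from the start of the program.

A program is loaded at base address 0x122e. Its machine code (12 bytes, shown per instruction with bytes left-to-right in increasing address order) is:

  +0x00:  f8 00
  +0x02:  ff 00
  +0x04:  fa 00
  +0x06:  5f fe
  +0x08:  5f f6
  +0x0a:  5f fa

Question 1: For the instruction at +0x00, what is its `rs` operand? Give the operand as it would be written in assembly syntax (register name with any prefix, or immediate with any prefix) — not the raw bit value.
%r0

off 0x00: read f8 00 as big → 0xf800
  opcode bits[15:11]=0x1f: move/RR
  [10:9] rd=0 = %r0
  [8:7] rs=0 = %r0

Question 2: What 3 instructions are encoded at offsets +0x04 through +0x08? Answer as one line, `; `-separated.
move %r1, %r0; bl -2; bl -10

off 0x04: read fa 00 as big → 0xfa00
  opcode bits[15:11]=0x1f: move/RR
  [10:9] rd=1 = %r1
  [8:7] rs=0 = %r0
off 0x06: read 5f fe as big → 0x5ffe
  opcode bits[15:11]=0xb: bl/J
  [10:0] imm=2046 (s11→-2) = -2
off 0x08: read 5f f6 as big → 0x5ff6
  opcode bits[15:11]=0xb: bl/J
  [10:0] imm=2038 (s11→-10) = -10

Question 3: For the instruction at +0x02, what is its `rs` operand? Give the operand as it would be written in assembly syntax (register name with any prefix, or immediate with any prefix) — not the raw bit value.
off 0x02: read ff 00 as big → 0xff00
  top 5b → 0x1f → move [RR]
  [10:9] rd=3 = %r3
  [8:7] rs=2 = %r2

%r2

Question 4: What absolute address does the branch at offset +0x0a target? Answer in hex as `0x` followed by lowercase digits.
0x1234

@+0a  big-endian(5f fa) = 0x5ffa
  top 5b → 0xb → bl [J]
  imm@[10:0]=0x7fa (s11→-6) ⇒ -6
  target = base 0x122e + off 0x0a + 2 + imm -6 = 0x1234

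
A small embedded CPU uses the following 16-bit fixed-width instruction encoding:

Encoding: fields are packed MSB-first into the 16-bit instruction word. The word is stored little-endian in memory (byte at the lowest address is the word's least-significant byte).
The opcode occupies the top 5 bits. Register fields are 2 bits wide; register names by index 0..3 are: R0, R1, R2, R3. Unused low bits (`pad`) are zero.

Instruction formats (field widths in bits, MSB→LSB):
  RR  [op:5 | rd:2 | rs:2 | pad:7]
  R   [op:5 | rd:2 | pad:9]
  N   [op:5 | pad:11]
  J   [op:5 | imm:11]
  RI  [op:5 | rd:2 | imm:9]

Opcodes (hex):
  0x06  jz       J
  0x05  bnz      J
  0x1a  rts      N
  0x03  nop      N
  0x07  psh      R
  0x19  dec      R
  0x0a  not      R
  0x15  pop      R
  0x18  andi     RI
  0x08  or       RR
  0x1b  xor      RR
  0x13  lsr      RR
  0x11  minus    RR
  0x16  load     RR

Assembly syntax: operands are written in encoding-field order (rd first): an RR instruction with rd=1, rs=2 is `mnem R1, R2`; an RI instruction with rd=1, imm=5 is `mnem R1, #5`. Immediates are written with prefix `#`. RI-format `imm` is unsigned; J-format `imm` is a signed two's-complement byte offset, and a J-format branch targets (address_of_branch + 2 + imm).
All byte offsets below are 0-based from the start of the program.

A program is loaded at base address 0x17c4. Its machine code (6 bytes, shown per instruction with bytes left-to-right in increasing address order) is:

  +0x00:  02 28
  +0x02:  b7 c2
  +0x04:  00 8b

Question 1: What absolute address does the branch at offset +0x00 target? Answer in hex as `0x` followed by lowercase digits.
@+00  little-endian(02 28) = 0x2802
  top 5b → 0x5 → bnz [J]
  [10:0] imm=2 = #2
  target = base 0x17c4 + off 0x00 + 2 + imm 2 = 0x17c8

0x17c8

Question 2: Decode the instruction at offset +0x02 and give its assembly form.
@+02  little-endian(b7 c2) = 0xc2b7
  op=0xc2b7>>11=0x18 ⇒ andi (RI)
  rd: (w>>9)&0x3=0x1 → R1
  imm: (w>>0)&0x1ff=0xb7 → #183

andi R1, #183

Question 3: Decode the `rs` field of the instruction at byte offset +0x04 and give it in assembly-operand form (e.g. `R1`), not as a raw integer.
[04] 00 8b → 0x8b00
  op=0x8b00>>11=0x11 ⇒ minus (RR)
  rd: (w>>9)&0x3=0x1 → R1
  rs: (w>>7)&0x3=0x2 → R2

R2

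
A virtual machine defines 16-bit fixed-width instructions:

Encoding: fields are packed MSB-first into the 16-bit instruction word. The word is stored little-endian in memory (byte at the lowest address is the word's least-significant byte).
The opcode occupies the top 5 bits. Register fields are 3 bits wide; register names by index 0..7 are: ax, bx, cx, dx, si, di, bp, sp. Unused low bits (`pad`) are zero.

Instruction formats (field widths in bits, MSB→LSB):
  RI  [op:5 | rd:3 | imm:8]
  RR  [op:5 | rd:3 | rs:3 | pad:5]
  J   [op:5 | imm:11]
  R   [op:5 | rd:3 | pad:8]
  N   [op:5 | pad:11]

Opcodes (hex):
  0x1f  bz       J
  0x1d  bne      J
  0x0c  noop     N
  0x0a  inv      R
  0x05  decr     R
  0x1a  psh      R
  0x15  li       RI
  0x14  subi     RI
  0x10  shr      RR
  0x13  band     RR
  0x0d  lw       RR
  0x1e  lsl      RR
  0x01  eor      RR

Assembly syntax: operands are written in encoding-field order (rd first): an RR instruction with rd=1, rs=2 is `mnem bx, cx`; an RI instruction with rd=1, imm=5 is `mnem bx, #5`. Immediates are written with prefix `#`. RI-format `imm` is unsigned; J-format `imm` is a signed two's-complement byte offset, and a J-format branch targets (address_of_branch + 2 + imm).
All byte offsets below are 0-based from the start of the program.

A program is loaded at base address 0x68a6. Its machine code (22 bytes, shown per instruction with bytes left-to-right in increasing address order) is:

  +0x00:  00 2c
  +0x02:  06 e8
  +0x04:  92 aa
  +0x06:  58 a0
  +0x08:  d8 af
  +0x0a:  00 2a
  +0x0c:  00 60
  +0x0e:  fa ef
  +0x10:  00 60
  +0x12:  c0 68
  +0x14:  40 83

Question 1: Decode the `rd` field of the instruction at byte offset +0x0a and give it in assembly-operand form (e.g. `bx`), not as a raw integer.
[0a] 00 2a → 0x2a00
  op=0x2a00>>11=0x5 ⇒ decr (R)
  rd@[10:8]=0x2 ⇒ cx

cx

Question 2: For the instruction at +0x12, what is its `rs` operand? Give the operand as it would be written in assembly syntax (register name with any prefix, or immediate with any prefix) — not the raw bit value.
@+12  little-endian(c0 68) = 0x68c0
  opcode bits[15:11]=0xd: lw/RR
  rd@[10:8]=0x0 ⇒ ax
  rs@[7:5]=0x6 ⇒ bp

bp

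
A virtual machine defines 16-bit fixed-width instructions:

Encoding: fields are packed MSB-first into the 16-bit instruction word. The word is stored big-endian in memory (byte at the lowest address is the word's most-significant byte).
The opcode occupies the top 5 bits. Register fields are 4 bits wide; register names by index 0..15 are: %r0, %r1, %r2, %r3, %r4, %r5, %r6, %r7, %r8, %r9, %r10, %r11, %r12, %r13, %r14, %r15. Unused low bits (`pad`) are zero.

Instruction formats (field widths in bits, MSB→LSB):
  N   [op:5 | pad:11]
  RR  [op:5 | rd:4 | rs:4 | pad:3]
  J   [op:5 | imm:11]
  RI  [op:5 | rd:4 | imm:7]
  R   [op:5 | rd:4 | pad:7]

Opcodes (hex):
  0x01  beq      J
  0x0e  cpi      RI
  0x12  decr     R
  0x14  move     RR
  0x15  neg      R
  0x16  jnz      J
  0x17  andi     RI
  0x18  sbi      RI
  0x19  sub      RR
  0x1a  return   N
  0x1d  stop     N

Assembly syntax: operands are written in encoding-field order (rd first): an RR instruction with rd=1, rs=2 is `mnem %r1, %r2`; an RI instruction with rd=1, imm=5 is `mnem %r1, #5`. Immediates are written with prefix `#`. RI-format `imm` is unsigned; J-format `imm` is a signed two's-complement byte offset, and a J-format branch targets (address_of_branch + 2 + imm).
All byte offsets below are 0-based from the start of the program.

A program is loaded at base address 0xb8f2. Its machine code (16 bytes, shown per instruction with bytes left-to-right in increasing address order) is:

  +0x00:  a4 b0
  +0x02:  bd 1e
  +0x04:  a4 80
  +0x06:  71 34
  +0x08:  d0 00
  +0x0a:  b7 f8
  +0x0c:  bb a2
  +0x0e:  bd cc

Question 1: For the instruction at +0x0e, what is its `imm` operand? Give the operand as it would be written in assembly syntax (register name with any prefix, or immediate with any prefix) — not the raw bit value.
#76

off 0x0e: read bd cc as big → 0xbdcc
  op=0xbdcc>>11=0x17 ⇒ andi (RI)
  rd@[10:7]=0xb ⇒ %r11
  imm@[6:0]=0x4c ⇒ #76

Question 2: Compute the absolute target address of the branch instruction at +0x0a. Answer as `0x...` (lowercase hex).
off 0x0a: read b7 f8 as big → 0xb7f8
  op=0xb7f8>>11=0x16 ⇒ jnz (J)
  imm: (w>>0)&0x7ff=0x7f8 (s11→-8) → #-8
  target = base 0xb8f2 + off 0x0a + 2 + imm -8 = 0xb8f6

0xb8f6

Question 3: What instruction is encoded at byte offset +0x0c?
andi %r7, #34

off 0x0c: read bb a2 as big → 0xbba2
  op=0xbba2>>11=0x17 ⇒ andi (RI)
  rd: (w>>7)&0xf=0x7 → %r7
  imm: (w>>0)&0x7f=0x22 → #34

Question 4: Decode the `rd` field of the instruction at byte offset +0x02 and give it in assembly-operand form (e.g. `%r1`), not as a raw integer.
off 0x02: read bd 1e as big → 0xbd1e
  top 5b → 0x17 → andi [RI]
  rd: (w>>7)&0xf=0xa → %r10
  imm: (w>>0)&0x7f=0x1e → #30

%r10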